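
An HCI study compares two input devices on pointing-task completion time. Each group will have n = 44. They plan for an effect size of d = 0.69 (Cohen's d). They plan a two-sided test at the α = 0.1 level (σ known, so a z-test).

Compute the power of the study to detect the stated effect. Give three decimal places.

Noncentrality parameter: δ = d·√(n/2) = 0.69 × √(44/2) = 3.2364
Critical value for a two-sided test at α = 0.1: z_{α/2} = 1.645.
Power = Φ(δ − 1.645) + Φ(−δ − 1.645) = Φ(1.592) + Φ(-4.881) = 0.9443 + 0.0000 = 0.9443.

Power ≈ 0.944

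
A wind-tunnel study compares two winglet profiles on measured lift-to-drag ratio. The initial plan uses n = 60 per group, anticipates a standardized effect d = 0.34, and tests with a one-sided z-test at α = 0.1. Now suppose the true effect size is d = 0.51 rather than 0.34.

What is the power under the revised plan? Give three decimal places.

Power ≈ 0.935

With d = 0.51: δ = d·√(n/2) = 0.51 × √(60/2) = 2.7934. Critical value z_{0.1} = 1.282.
Revised power = Φ(δ − 1.282) = Φ(1.512) = 0.9347.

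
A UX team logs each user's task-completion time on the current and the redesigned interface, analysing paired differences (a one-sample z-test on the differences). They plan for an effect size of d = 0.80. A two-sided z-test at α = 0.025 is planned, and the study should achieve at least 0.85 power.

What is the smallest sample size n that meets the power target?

n = 17

For power 0.85 need Φ(δ − z_{0.0125}) = 0.85, so δ = z_{0.0125} + z_{0.15} = 2.241 + 1.036 = 3.278.
(For δ > 0 the lower-tail rejection region contributes negligibly to power, so the one-term inversion is standard.)
δ = d·√n ⇒ n = (δ/d)² = (3.278 / 0.80)² = 16.79.
Round up to the next whole unit.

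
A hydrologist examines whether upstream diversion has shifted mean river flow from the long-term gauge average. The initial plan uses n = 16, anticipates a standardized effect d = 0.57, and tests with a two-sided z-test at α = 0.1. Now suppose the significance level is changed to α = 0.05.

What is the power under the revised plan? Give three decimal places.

δ = d·√n = 0.57 × √16 = 2.2800 (unchanged). New critical value: z_{0.025} = 1.960.
Revised power = Φ(δ − 1.960) + Φ(−δ − 1.960) = Φ(0.320) + Φ(-4.240) = 0.6255 + 0.0000 = 0.6255.

Power ≈ 0.626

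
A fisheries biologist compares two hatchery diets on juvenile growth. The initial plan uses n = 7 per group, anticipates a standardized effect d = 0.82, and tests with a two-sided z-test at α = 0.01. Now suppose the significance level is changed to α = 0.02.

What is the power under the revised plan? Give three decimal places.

δ = d·√(n/2) = 0.82 × √(7/2) = 1.5341 (unchanged). New critical value: z_{0.01} = 2.326.
Revised power = Φ(δ − 2.326) + Φ(−δ − 2.326) = Φ(-0.792) + Φ(-3.860) = 0.2141 + 0.0001 = 0.2142.

Power ≈ 0.214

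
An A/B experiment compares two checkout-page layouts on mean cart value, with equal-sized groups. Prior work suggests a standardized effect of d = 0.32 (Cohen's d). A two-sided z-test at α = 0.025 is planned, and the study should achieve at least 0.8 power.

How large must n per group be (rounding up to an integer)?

Set Φ(δ − 2.241) = 0.8; then δ − 2.241 = Φ⁻¹(0.8) = 0.842, giving δ = 3.083.
(Ignoring the negligible lower-tail rejection probability gives the usual closed-form inversion.)
δ = d·√(n/2) ⇒ n = 2(δ/d)² = 2 × (3.083 / 0.32)² = 185.65.
Rounding up, n = 186 per group.

n = 186 per group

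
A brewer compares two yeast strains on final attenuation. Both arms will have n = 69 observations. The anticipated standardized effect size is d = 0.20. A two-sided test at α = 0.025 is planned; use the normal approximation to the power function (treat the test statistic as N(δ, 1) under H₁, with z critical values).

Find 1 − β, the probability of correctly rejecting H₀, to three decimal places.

Power ≈ 0.143

Noncentrality parameter: δ = d·√(n/2) = 0.20 × √(69/2) = 1.1747
Two-sided α = 0.025 → critical value z_{0.0125} = 2.241.
Power = Φ(δ − 2.241) + Φ(−δ − 2.241) = Φ(-1.067) + Φ(-3.416) = 0.1431 + 0.0003 = 0.1434.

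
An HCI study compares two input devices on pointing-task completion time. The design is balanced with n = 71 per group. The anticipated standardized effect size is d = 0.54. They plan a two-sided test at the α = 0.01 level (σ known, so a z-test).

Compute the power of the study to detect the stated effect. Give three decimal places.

Noncentrality parameter: λ = d·√(n/2) = 0.54 × √(71/2) = 3.2174
Two-sided α = 0.01 → critical value z_{0.005} = 2.576.
Power = Φ(λ − 2.576) + Φ(−λ − 2.576) = Φ(0.642) + Φ(-5.793) = 0.7394 + 0.0000 = 0.7394.

Power ≈ 0.739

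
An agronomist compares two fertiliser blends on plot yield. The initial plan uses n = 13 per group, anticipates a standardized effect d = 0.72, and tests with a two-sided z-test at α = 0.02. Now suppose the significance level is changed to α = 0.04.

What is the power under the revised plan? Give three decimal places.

δ = d·√(n/2) = 0.72 × √(13/2) = 1.8356 (unchanged). New critical value: z_{0.02} = 2.054.
Revised power = Φ(δ − 2.054) + Φ(−δ − 2.054) = Φ(-0.218) + Φ(-3.889) = 0.4137 + 0.0001 = 0.4137.

Power ≈ 0.414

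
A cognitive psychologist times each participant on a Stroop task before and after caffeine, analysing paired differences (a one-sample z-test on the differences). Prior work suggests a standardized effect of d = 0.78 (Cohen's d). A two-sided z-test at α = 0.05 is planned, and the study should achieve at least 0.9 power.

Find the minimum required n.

For power 0.9 need Φ(δ − z_{0.025}) = 0.9, so δ = z_{0.025} + z_{0.10} = 1.960 + 1.282 = 3.242.
(Ignoring the negligible lower-tail rejection probability gives the usual closed-form inversion.)
δ = d·√n ⇒ n = (δ/d)² = (3.242 / 0.78)² = 17.27.
Round up to the next whole unit.

n = 18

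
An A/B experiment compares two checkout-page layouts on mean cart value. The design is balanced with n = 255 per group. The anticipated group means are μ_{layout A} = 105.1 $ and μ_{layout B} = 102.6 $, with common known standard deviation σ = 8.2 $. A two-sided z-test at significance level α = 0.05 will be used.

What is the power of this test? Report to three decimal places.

Standardized effect: d = |μ_{layout A} − μ_{layout B}| / σ = |105.1 − 102.6| / 8.2 = 0.3049
Noncentrality parameter: δ = d·√(n/2) = 0.3049 × √(255/2) = 3.4426
Critical value for a two-sided test at α = 0.05: z_{α/2} = 1.960.
Power = Φ(δ − 1.960) + Φ(−δ − 1.960) = Φ(1.483) + Φ(-5.403) = 0.9309 + 0.0000 = 0.9309.

Power ≈ 0.931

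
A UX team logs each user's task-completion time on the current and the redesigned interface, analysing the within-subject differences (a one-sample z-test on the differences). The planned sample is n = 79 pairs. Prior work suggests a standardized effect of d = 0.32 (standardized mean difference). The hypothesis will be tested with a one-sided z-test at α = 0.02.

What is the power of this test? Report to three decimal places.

Noncentrality parameter: δ = d·√n = 0.32 × √79 = 2.8442
One-sided α = 0.02 → critical value z_{0.02} = 2.054.
Power = P(Z > 2.054 − δ) = Φ(0.790) = 0.7854.

Power ≈ 0.785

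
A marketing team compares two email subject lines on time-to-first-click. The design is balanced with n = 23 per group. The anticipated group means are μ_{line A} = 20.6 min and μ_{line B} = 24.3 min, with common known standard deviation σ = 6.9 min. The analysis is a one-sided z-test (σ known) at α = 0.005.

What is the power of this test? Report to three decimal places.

Power ≈ 0.224

Standardized effect: d = |μ_{line A} − μ_{line B}| / σ = |20.6 − 24.3| / 6.9 = 0.5362
Noncentrality parameter: λ = d·√(n/2) = 0.5362 × √(23/2) = 1.8185
One-sided α = 0.005 → critical value z_{0.005} = 2.576.
Power = P(Z > 2.576 − λ) = Φ(-0.757) = 0.2244.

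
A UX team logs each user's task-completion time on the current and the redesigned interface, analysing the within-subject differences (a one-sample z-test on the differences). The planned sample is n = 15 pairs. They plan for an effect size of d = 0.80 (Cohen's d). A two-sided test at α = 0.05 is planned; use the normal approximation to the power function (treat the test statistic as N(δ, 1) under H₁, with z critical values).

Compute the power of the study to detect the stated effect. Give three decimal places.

Noncentrality parameter: δ = d·√n = 0.80 × √15 = 3.0984
Two-sided α = 0.05 → critical value z_{0.025} = 1.960.
Power = Φ(δ − 1.960) + Φ(−δ − 1.960) = Φ(1.138) + Φ(-5.058) = 0.8725 + 0.0000 = 0.8725.

Power ≈ 0.873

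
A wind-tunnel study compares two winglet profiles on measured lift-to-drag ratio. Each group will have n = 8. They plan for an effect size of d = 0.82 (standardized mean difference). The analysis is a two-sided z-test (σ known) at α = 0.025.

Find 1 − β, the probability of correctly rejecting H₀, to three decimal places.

Noncentrality parameter: λ = d·√(n/2) = 0.82 × √(8/2) = 1.6400
Two-sided α = 0.025 → critical value z_{0.0125} = 2.241.
Power = Φ(λ − 2.241) + Φ(−λ − 2.241) = Φ(-0.601) + Φ(-3.881) = 0.2738 + 0.0001 = 0.2738.

Power ≈ 0.274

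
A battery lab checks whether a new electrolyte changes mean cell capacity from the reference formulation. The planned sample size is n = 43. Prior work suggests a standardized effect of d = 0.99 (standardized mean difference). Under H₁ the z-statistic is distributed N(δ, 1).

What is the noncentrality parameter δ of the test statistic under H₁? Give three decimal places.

δ ≈ 6.492

The noncentrality parameter scales effect size by the design's sample-size factor: δ = d·√n = 0.99 × √43 = 6.4919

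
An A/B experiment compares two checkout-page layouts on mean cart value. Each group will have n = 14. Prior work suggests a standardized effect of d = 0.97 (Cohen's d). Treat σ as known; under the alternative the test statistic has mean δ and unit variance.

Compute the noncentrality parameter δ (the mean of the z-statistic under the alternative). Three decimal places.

δ ≈ 2.566

δ = d·√(n/2) = 0.97 × √(14/2) = 2.5664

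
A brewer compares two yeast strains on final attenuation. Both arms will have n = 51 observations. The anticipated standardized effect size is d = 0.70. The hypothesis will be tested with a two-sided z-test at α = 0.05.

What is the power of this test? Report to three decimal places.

Noncentrality parameter: δ = d·√(n/2) = 0.70 × √(51/2) = 3.5348
Two-sided α = 0.05 → critical value z_{0.025} = 1.960.
Power = Φ(δ − 1.960) + Φ(−δ − 1.960) = Φ(1.575) + Φ(-5.495) = 0.9424 + 0.0000 = 0.9424.

Power ≈ 0.942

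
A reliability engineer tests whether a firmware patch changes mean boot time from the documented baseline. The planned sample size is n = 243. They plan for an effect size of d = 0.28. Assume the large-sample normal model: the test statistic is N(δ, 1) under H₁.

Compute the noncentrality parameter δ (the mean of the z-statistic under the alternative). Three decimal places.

The noncentrality parameter scales effect size by the design's sample-size factor: δ = d·√n = 0.28 × √243 = 4.3648

δ ≈ 4.365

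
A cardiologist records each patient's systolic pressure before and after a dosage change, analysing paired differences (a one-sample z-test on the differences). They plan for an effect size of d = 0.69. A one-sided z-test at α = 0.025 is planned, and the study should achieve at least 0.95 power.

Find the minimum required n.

Set Φ(δ − 1.960) = 0.95; then δ − 1.960 = Φ⁻¹(0.95) = 1.645, giving δ = 3.605.
δ = d·√n ⇒ n = (δ/d)² = (3.605 / 0.69)² = 27.29.
Rounding up, n = 28.

n = 28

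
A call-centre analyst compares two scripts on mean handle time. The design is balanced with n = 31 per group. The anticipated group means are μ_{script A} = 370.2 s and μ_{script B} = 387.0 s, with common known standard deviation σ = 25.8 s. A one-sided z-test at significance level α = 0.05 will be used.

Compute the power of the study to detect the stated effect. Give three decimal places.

Standardized effect: d = |μ_{script A} − μ_{script B}| / σ = |370.2 − 387.0| / 25.8 = 0.6512
Noncentrality parameter: δ = d·√(n/2) = 0.6512 × √(31/2) = 2.5636
One-sided α = 0.05 → critical value z_{0.05} = 1.645.
Power = Φ(δ − 1.645) = Φ(0.919) = 0.8209.

Power ≈ 0.821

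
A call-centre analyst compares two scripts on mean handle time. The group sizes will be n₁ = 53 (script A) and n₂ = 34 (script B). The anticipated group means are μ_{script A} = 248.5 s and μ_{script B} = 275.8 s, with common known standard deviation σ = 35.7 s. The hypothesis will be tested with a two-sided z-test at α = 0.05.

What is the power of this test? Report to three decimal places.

Standardized effect: d = |μ_{script A} − μ_{script B}| / σ = |248.5 − 275.8| / 35.7 = 0.7647
Noncentrality parameter: δ = d / √(1/n₁ + 1/n₂) = 0.7647 / √(1/53 + 1/34) = 3.4803
Critical value for a two-sided test at α = 0.05: z_{α/2} = 1.960.
Power = Φ(δ − 1.960) + Φ(−δ − 1.960) = Φ(1.520) + Φ(-5.440) = 0.9358 + 0.0000 = 0.9358.

Power ≈ 0.936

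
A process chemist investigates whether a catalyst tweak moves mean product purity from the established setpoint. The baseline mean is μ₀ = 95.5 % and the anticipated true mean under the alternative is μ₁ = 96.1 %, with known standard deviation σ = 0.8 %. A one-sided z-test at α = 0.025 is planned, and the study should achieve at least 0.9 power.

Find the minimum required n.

Standardized effect: d = |μ₁ − μ₀| / σ = |96.1 − 95.5| / 0.8 = 0.7500
Set Φ(δ − 1.960) = 0.9; then δ − 1.960 = Φ⁻¹(0.9) = 1.282, giving δ = 3.242.
δ = d·√n ⇒ n = (δ/d)² = (3.242 / 0.7500)² = 18.68.
Rounding up, n = 19.

n = 19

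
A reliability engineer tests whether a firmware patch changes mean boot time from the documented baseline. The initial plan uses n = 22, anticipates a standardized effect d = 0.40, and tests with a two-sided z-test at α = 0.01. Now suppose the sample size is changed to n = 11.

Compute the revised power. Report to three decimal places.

With n = 11: δ = d·√n = 0.40 × √11 = 1.3266. Critical value z_{0.005} = 2.576.
Revised power = Φ(δ − 2.576) + Φ(−δ − 2.576) = Φ(-1.249) + Φ(-3.902) = 0.1058 + 0.0000 = 0.1058.

Power ≈ 0.106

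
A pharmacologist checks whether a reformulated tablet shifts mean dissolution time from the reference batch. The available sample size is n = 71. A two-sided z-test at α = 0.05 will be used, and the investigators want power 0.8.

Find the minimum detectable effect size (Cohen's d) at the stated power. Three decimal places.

Required noncentrality: δ = z_{0.025} + z_{0.20} = 1.960 + 0.842 = 2.802.
(The second rejection-region term Φ(−δ − z_{α/2}) is negligible and dropped.)
δ = d·√n ⇒ d = δ/√n = 2.802/√71 = 0.3325.

d ≈ 0.332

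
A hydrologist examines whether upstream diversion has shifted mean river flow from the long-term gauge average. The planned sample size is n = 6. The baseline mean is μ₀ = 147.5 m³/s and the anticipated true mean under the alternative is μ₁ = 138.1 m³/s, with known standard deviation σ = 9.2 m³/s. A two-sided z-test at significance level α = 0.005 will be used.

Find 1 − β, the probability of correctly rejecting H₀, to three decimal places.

Standardized effect: d = |μ₁ − μ₀| / σ = |138.1 − 147.5| / 9.2 = 1.0217
Noncentrality parameter: δ = d·√n = 1.0217 × √6 = 2.5027
Critical value for a two-sided test at α = 0.005: z_{α/2} = 2.807.
Power = Φ(δ − 2.807) + Φ(−δ − 2.807) = Φ(-0.304) + Φ(-5.310) = 0.3805 + 0.0000 = 0.3805.

Power ≈ 0.380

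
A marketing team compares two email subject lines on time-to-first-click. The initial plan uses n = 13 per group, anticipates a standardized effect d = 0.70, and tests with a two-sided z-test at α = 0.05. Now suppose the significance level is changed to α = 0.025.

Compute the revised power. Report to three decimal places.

δ = d·√(n/2) = 0.70 × √(13/2) = 1.7847 (unchanged). New critical value: z_{0.0125} = 2.241.
Revised power = Φ(δ − 2.241) + Φ(−δ − 2.241) = Φ(-0.457) + Φ(-4.026) = 0.3239 + 0.0000 = 0.3240.

Power ≈ 0.324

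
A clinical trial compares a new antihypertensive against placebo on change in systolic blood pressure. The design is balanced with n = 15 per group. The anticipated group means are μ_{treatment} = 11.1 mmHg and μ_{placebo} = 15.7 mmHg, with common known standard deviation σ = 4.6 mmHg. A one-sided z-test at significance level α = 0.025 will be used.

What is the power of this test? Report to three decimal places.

Standardized effect: d = |μ_{treatment} − μ_{placebo}| / σ = |11.1 − 15.7| / 4.6 = 1.0000
Noncentrality parameter: δ = d·√(n/2) = 1.0000 × √(15/2) = 2.7386
One-sided α = 0.025 → critical value z_{0.025} = 1.960.
Power = Φ(δ − 1.960) = Φ(0.779) = 0.7819.

Power ≈ 0.782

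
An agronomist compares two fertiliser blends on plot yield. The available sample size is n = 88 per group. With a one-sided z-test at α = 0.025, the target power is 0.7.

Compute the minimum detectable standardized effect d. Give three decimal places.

d ≈ 0.375

Required noncentrality: δ = z_{0.025} + z_{0.30} = 1.960 + 0.524 = 2.484.
δ = d·√(n/2) ⇒ d = δ/√(n/2) = 2.484/√(88/2) = 0.3745.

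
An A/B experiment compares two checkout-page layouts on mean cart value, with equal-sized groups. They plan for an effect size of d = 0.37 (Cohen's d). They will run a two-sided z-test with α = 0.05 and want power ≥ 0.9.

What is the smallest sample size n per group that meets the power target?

n = 154 per group

For power 0.9 need Φ(δ − z_{0.025}) = 0.9, so δ = z_{0.025} + z_{0.10} = 1.960 + 1.282 = 3.242.
(The Φ(−δ − z_{α/2}) term is vanishingly small for δ > 0 and is dropped in the standard sample-size formula.)
δ = d·√(n/2) ⇒ n = 2(δ/d)² = 2 × (3.242 / 0.37)² = 153.51.
Round up to the next whole unit.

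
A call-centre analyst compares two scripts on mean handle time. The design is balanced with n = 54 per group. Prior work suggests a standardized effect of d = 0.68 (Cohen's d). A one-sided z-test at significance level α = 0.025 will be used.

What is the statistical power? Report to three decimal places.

Noncentrality parameter: δ = d·√(n/2) = 0.68 × √(54/2) = 3.5334
Critical value for a one-sided test at α = 0.025: z_α = 1.960.
Power = Φ(δ − 1.960) = Φ(1.573) = 0.9422.

Power ≈ 0.942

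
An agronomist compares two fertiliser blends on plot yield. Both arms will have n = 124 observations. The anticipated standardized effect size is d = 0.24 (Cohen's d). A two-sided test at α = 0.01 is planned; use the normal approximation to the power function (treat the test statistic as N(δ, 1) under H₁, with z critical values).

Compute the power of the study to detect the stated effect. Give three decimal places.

Noncentrality parameter: δ = d·√(n/2) = 0.24 × √(124/2) = 1.8898
Critical value for a two-sided test at α = 0.01: z_{α/2} = 2.576.
Power = Φ(δ − 2.576) + Φ(−δ − 2.576) = Φ(-0.686) + Φ(-4.466) = 0.2463 + 0.0000 = 0.2463.

Power ≈ 0.246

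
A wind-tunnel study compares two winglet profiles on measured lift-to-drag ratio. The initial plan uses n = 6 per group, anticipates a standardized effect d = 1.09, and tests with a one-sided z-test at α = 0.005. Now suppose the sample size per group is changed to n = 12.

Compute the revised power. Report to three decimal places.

With n = 12 per group: δ = d·√(n/2) = 1.09 × √(12/2) = 2.6699. Critical value z_{0.005} = 2.576.
Revised power = Φ(δ − 2.576) = Φ(0.094) = 0.5375.

Power ≈ 0.537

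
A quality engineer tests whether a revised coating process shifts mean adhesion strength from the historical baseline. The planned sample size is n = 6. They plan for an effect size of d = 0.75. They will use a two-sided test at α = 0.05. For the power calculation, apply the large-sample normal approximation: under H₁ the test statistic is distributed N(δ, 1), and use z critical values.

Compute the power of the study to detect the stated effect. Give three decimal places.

Power ≈ 0.451

Noncentrality parameter: δ = d·√n = 0.75 × √6 = 1.8371
Critical value for a two-sided test at α = 0.05: z_{α/2} = 1.960.
Power = Φ(δ − 1.960) + Φ(−δ − 1.960) = Φ(-0.123) + Φ(-3.797) = 0.4511 + 0.0001 = 0.4512.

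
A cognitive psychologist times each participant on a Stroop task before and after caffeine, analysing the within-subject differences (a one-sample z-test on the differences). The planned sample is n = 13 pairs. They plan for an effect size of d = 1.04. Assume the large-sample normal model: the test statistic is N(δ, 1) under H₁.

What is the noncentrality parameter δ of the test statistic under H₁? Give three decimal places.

δ = d·√n = 1.04 × √13 = 3.7498

δ ≈ 3.750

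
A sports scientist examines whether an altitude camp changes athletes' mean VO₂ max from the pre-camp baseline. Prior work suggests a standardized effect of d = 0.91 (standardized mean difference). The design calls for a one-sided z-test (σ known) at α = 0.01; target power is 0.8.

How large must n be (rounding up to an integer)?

n = 13

For power 0.8 need Φ(δ − z_{0.01}) = 0.8, so δ = z_{0.01} + z_{0.20} = 2.326 + 0.842 = 3.168.
δ = d·√n ⇒ n = (δ/d)² = (3.168 / 0.91)² = 12.12.
Rounding up, n = 13.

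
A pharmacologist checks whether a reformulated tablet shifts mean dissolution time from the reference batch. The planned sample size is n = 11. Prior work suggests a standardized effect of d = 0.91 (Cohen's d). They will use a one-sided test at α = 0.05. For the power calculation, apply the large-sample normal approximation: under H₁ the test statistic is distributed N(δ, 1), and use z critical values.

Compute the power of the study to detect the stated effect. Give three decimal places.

Power ≈ 0.915

Noncentrality parameter: λ = d·√n = 0.91 × √11 = 3.0181
Critical value for a one-sided test at α = 0.05: z_α = 1.645.
Power = Φ(λ − 1.645) = Φ(1.373) = 0.9152.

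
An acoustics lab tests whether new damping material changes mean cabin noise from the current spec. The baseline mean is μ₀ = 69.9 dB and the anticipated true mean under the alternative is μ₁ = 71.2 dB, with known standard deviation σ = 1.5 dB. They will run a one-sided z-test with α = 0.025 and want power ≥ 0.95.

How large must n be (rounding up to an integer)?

n = 18

Standardized effect: d = |μ₁ − μ₀| / σ = |71.2 − 69.9| / 1.5 = 0.8667
For power 0.95 need Φ(δ − z_{0.025}) = 0.95, so δ = z_{0.025} + z_{0.05} = 1.960 + 1.645 = 3.605.
δ = d·√n ⇒ n = (δ/d)² = (3.605 / 0.8667)² = 17.30.
Rounding up, n = 18.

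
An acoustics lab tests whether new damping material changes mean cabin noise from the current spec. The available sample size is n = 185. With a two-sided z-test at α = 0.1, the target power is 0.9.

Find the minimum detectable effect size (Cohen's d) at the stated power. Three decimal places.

d ≈ 0.215

Need Φ(δ − 1.645) = 0.9, so δ = 1.645 + 1.282 = 2.926.
(The second rejection-region term Φ(−δ − z_{α/2}) is negligible and dropped.)
δ = d·√n ⇒ d = δ/√n = 2.926/√185 = 0.2152.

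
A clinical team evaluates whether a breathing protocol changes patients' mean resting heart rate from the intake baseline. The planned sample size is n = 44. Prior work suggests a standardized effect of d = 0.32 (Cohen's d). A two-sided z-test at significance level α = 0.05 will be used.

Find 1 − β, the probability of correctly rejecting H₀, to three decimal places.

Noncentrality parameter: δ = d·√n = 0.32 × √44 = 2.1226
Two-sided α = 0.05 → critical value z_{0.025} = 1.960.
Power = Φ(δ − 1.960) + Φ(−δ − 1.960) = Φ(0.163) + Φ(-4.083) = 0.5646 + 0.0000 = 0.5646.

Power ≈ 0.565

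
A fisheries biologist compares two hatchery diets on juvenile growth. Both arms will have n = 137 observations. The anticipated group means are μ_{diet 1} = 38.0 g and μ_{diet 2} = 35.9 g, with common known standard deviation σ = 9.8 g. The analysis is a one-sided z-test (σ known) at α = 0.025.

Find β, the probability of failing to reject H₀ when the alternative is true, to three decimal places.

β ≈ 0.574

Standardized effect: d = |μ_{diet 1} − μ_{diet 2}| / σ = |38.0 − 35.9| / 9.8 = 0.2143
Noncentrality parameter: δ = d·√(n/2) = 0.2143 × √(137/2) = 1.7735
One-sided α = 0.025 → critical value z_{0.025} = 1.960.
Power = P(Z > 1.960 − δ) = Φ(-0.186) = 0.4261.
Type II error: β = 1 − power = 1 − 0.4261 = 0.5739.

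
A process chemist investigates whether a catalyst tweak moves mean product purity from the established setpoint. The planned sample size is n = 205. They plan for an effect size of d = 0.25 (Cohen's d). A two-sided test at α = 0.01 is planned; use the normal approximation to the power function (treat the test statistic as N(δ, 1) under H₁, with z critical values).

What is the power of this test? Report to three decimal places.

Noncentrality parameter: δ = d·√n = 0.25 × √205 = 3.5795
Two-sided α = 0.01 → critical value z_{0.005} = 2.576.
Power = Φ(δ − 2.576) + Φ(−δ − 2.576) = Φ(1.004) + Φ(-6.155) = 0.8422 + 0.0000 = 0.8422.

Power ≈ 0.842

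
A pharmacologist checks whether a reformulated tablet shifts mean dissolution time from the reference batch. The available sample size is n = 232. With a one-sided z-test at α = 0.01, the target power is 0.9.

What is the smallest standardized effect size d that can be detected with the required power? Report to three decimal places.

Need Φ(δ − 2.326) = 0.9, so δ = 2.326 + 1.282 = 3.608.
δ = d·√n ⇒ d = δ/√n = 3.608/√232 = 0.2369.

d ≈ 0.237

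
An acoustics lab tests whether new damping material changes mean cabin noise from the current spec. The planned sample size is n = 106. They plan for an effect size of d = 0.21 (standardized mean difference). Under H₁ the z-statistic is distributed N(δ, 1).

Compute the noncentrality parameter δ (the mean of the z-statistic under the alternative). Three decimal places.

δ = d·√n = 0.21 × √106 = 2.1621

δ ≈ 2.162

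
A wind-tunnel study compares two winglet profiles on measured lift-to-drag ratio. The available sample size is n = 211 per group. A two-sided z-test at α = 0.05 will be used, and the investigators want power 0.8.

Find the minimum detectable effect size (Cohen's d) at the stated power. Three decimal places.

d ≈ 0.273

Required noncentrality: δ = z_{0.025} + z_{0.20} = 1.960 + 0.842 = 2.802.
(Lower-tail contribution to power is negligible for δ > 0.)
δ = d·√(n/2) ⇒ d = δ/√(n/2) = 2.802/√(211/2) = 0.2728.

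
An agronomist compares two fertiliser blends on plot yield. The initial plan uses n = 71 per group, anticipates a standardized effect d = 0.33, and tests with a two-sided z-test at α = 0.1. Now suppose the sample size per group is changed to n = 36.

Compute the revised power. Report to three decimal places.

With n = 36 per group: δ = d·√(n/2) = 0.33 × √(36/2) = 1.4001. Critical value z_{0.05} = 1.645.
Revised power = Φ(δ − 1.645) + Φ(−δ − 1.645) = Φ(-0.245) + Φ(-3.045) = 0.4033 + 0.0012 = 0.4045.

Power ≈ 0.404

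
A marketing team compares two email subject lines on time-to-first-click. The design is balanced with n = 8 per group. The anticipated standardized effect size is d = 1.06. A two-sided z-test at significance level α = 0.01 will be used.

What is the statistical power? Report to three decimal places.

Noncentrality parameter: δ = d·√(n/2) = 1.06 × √(8/2) = 2.1200
Critical value for a two-sided test at α = 0.01: z_{α/2} = 2.576.
Power = Φ(δ − 2.576) + Φ(−δ − 2.576) = Φ(-0.456) + Φ(-4.696) = 0.3243 + 0.0000 = 0.3243.

Power ≈ 0.324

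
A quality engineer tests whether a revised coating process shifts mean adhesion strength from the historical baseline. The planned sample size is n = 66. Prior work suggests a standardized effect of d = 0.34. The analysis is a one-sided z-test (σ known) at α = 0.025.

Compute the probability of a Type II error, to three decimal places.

β ≈ 0.211

Noncentrality parameter: δ = d·√n = 0.34 × √66 = 2.7622
Critical value for a one-sided test at α = 0.025: z_α = 1.960.
Power = P(Z > 1.960 − δ) = Φ(0.802) = 0.7888.
Type II error: β = 1 − power = 1 − 0.7888 = 0.2112.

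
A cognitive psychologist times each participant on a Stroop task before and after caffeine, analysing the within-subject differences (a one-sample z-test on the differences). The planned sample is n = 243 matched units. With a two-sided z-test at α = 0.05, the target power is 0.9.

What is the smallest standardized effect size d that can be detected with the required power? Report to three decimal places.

Need Φ(δ − 1.960) = 0.9, so δ = 1.960 + 1.282 = 3.242.
(The second rejection-region term Φ(−δ − z_{α/2}) is negligible and dropped.)
δ = d·√n ⇒ d = δ/√n = 3.242/√243 = 0.2079.

d ≈ 0.208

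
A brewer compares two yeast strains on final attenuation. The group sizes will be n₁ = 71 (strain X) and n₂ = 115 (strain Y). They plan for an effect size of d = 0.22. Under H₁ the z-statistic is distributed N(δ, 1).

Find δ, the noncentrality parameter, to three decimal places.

δ ≈ 1.458

The noncentrality parameter scales effect size by the design's sample-size factor: δ = d / √(1/n₁ + 1/n₂) = 0.22 / √(1/71 + 1/115) = 1.4576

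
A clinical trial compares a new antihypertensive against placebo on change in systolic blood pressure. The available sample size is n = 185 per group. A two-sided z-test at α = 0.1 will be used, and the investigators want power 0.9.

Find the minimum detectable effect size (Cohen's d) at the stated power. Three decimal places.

Required noncentrality: δ = z_{0.05} + z_{0.10} = 1.645 + 1.282 = 2.926.
(The second rejection-region term Φ(−δ − z_{α/2}) is negligible and dropped.)
δ = d·√(n/2) ⇒ d = δ/√(n/2) = 2.926/√(185/2) = 0.3043.

d ≈ 0.304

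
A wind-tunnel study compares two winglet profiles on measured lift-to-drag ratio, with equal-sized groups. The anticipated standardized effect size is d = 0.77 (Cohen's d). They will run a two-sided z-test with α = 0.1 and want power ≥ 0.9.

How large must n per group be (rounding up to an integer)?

For power 0.9 need Φ(δ − z_{0.05}) = 0.9, so δ = z_{0.05} + z_{0.10} = 1.645 + 1.282 = 2.926.
(Ignoring the negligible lower-tail rejection probability gives the usual closed-form inversion.)
δ = d·√(n/2) ⇒ n = 2(δ/d)² = 2 × (2.926 / 0.77)² = 28.89.
Rounding up, n = 29 per group.

n = 29 per group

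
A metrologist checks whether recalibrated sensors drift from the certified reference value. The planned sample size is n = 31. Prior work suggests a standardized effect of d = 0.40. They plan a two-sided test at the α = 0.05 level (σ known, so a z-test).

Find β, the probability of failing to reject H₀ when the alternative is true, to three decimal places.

Noncentrality parameter: δ = d·√n = 0.40 × √31 = 2.2271
Critical value for a two-sided test at α = 0.05: z_{α/2} = 1.960.
Power = Φ(δ − 1.960) + Φ(−δ − 1.960) = Φ(0.267) + Φ(-4.187) = 0.6053 + 0.0000 = 0.6053.
Type II error: β = 1 − power = 1 − 0.6053 = 0.3947.

β ≈ 0.395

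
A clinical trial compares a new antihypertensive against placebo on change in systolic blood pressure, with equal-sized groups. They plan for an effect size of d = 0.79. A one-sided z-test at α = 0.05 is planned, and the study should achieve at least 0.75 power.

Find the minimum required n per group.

For power 0.75 need Φ(δ − z_{0.05}) = 0.75, so δ = z_{0.05} + z_{0.25} = 1.645 + 0.674 = 2.319.
δ = d·√(n/2) ⇒ n = 2(δ/d)² = 2 × (2.319 / 0.79)² = 17.24.
Rounding up, n = 18 per group.

n = 18 per group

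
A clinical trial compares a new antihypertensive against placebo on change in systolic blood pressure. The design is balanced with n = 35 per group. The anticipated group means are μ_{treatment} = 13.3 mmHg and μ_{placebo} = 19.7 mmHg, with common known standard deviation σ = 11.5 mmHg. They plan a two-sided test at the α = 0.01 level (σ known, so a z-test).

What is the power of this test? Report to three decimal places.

Standardized effect: d = |μ_{treatment} − μ_{placebo}| / σ = |13.3 − 19.7| / 11.5 = 0.5565
Noncentrality parameter: δ = d·√(n/2) = 0.5565 × √(35/2) = 2.3281
Two-sided α = 0.01 → critical value z_{0.005} = 2.576.
Power = Φ(δ − 2.576) + Φ(−δ − 2.576) = Φ(-0.248) + Φ(-4.904) = 0.4022 + 0.0000 = 0.4022.

Power ≈ 0.402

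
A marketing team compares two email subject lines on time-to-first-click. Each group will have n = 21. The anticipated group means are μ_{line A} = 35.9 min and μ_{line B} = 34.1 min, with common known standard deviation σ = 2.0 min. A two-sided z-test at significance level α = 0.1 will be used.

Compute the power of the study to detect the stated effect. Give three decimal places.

Standardized effect: d = |μ_{line A} − μ_{line B}| / σ = |35.9 − 34.1| / 2.0 = 0.9000
Noncentrality parameter: δ = d·√(n/2) = 0.9000 × √(21/2) = 2.9163
Two-sided α = 0.1 → critical value z_{0.05} = 1.645.
Power = Φ(δ − 1.645) + Φ(−δ − 1.645) = Φ(1.271) + Φ(-4.561) = 0.8982 + 0.0000 = 0.8982.

Power ≈ 0.898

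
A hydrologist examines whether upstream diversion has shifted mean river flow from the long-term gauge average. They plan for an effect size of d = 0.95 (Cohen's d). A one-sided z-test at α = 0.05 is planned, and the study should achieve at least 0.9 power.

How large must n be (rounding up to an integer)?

For power 0.9 need Φ(δ − z_{0.05}) = 0.9, so δ = z_{0.05} + z_{0.10} = 1.645 + 1.282 = 2.926.
δ = d·√n ⇒ n = (δ/d)² = (2.926 / 0.95)² = 9.49.
Round up to the next whole unit.

n = 10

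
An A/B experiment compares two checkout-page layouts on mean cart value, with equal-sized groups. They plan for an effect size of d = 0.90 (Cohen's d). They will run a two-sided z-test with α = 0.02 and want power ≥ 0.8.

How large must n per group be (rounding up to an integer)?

n = 25 per group

For power 0.8 need Φ(δ − z_{0.01}) = 0.8, so δ = z_{0.01} + z_{0.20} = 2.326 + 0.842 = 3.168.
(Ignoring the negligible lower-tail rejection probability gives the usual closed-form inversion.)
δ = d·√(n/2) ⇒ n = 2(δ/d)² = 2 × (3.168 / 0.90)² = 24.78.
Round up to the next whole unit.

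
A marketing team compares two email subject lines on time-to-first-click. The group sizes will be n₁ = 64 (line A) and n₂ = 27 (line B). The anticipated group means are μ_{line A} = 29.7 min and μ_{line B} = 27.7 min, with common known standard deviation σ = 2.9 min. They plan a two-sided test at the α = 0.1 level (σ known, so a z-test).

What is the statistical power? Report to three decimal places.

Standardized effect: d = |μ_{line A} − μ_{line B}| / σ = |29.7 − 27.7| / 2.9 = 0.6897
Noncentrality parameter: δ = d / √(1/n₁ + 1/n₂) = 0.6897 / √(1/64 + 1/27) = 3.0053
Critical value for a two-sided test at α = 0.1: z_{α/2} = 1.645.
Power = Φ(δ − 1.645) + Φ(−δ − 1.645) = Φ(1.360) + Φ(-4.650) = 0.9132 + 0.0000 = 0.9132.

Power ≈ 0.913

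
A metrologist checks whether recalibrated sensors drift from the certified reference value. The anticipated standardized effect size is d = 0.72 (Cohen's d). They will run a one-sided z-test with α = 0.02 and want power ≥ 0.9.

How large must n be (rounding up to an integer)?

Set Φ(δ − 2.054) = 0.9; then δ − 2.054 = Φ⁻¹(0.9) = 1.282, giving δ = 3.335.
δ = d·√n ⇒ n = (δ/d)² = (3.335 / 0.72)² = 21.46.
Round up to the next whole unit.

n = 22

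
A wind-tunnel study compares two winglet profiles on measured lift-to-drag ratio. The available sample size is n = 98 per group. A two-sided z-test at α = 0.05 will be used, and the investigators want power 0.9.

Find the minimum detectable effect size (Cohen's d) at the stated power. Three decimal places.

d ≈ 0.463

Required noncentrality: δ = z_{0.025} + z_{0.10} = 1.960 + 1.282 = 3.242.
(The second rejection-region term Φ(−δ − z_{α/2}) is negligible and dropped.)
δ = d·√(n/2) ⇒ d = δ/√(n/2) = 3.242/√(98/2) = 0.4631.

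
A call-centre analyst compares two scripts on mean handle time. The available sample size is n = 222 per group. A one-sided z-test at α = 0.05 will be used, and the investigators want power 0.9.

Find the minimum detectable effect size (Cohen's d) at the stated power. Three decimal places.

Required noncentrality: δ = z_{0.05} + z_{0.10} = 1.645 + 1.282 = 2.926.
δ = d·√(n/2) ⇒ d = δ/√(n/2) = 2.926/√(222/2) = 0.2778.

d ≈ 0.278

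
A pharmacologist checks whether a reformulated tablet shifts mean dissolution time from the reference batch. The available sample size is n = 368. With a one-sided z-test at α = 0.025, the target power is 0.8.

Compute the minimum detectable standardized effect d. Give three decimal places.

d ≈ 0.146

Need Φ(δ − 1.960) = 0.8, so δ = 1.960 + 0.842 = 2.802.
δ = d·√n ⇒ d = δ/√n = 2.802/√368 = 0.1460.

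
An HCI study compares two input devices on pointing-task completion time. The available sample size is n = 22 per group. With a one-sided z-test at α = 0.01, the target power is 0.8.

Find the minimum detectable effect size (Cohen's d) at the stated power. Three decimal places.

d ≈ 0.955

Required noncentrality: δ = z_{0.01} + z_{0.20} = 2.326 + 0.842 = 3.168.
δ = d·√(n/2) ⇒ d = δ/√(n/2) = 3.168/√(22/2) = 0.9552.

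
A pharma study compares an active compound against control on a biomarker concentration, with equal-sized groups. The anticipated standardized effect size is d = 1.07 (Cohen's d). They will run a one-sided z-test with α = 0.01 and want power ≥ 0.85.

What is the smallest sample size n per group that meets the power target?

n = 20 per group

For power 0.85 need Φ(δ − z_{0.01}) = 0.85, so δ = z_{0.01} + z_{0.15} = 2.326 + 1.036 = 3.363.
δ = d·√(n/2) ⇒ n = 2(δ/d)² = 2 × (3.363 / 1.07)² = 19.75.
Round up to the next whole unit.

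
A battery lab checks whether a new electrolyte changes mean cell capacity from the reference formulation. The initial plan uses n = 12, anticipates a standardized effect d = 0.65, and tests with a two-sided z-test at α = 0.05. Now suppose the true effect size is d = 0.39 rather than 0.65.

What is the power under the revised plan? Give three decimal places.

Power ≈ 0.272

With d = 0.39: δ = d·√n = 0.39 × √12 = 1.3510. Critical value z_{0.025} = 1.960.
Revised power = Φ(δ − 1.960) + Φ(−δ − 1.960) = Φ(-0.609) + Φ(-3.311) = 0.2713 + 0.0005 = 0.2717.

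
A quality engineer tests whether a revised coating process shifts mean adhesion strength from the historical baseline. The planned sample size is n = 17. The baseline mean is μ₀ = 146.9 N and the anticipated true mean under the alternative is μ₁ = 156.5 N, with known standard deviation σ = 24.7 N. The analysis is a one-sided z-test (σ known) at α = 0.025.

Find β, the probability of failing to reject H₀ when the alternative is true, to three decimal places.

β ≈ 0.640

Standardized effect: d = |μ₁ − μ₀| / σ = |156.5 − 146.9| / 24.7 = 0.3887
Noncentrality parameter: δ = d·√n = 0.3887 × √17 = 1.6025
Critical value for a one-sided test at α = 0.025: z_α = 1.960.
Power = Φ(δ − 1.960) = Φ(-0.357) = 0.3604.
Type II error: β = 1 − power = 1 − 0.3604 = 0.6396.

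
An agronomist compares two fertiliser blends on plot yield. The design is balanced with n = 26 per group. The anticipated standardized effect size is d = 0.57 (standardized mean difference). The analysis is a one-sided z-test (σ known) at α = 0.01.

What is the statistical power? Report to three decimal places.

Power ≈ 0.393

Noncentrality parameter: δ = d·√(n/2) = 0.57 × √(26/2) = 2.0552
One-sided α = 0.01 → critical value z_{0.01} = 2.326.
Power = Φ(δ − 2.326) = Φ(-0.271) = 0.3931.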